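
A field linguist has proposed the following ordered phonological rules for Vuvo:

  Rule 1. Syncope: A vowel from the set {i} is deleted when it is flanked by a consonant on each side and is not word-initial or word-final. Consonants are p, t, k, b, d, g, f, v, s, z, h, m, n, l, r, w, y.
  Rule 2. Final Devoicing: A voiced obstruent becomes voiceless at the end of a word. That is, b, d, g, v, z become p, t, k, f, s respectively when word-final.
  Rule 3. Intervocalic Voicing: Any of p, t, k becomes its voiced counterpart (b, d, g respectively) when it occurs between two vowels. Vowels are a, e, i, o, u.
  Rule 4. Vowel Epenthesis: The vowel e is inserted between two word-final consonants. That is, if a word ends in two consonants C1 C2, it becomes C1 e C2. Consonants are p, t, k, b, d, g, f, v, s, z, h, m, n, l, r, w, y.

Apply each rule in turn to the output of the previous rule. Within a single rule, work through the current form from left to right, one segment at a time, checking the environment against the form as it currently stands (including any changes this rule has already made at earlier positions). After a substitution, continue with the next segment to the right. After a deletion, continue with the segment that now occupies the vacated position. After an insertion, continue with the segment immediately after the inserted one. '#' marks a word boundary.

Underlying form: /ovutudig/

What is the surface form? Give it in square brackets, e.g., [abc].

Rule 1 Syncope: [ovutudig] → [ovutudg]
Rule 2 Final Devoicing: [ovutudg] → [ovutudk]
Rule 3 Intervocalic Voicing: [ovutudk] → [ovududk]
Rule 4 Vowel Epenthesis: [ovududk] → [ovududek]

[ovududek]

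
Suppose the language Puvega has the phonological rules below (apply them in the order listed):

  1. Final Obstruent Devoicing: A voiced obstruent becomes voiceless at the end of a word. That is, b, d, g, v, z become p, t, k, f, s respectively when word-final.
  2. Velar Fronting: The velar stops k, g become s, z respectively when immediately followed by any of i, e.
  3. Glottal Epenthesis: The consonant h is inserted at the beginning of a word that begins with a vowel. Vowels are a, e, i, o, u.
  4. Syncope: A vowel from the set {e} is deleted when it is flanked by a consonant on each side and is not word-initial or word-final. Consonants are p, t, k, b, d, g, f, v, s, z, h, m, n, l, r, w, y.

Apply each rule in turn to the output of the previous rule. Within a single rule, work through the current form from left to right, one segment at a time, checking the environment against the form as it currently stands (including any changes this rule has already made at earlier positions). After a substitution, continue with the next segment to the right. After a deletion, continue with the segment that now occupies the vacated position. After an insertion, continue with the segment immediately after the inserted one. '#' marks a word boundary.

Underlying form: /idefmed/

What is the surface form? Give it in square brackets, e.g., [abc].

[hidfmt]

1 Final Obstruent Devoicing: [idefmed] → [idefmet]
2 Velar Fronting: no change — [idefmet]
3 Glottal Epenthesis: [idefmet] → [hidefmet]
4 Syncope: [hidefmet] → [hidfmt]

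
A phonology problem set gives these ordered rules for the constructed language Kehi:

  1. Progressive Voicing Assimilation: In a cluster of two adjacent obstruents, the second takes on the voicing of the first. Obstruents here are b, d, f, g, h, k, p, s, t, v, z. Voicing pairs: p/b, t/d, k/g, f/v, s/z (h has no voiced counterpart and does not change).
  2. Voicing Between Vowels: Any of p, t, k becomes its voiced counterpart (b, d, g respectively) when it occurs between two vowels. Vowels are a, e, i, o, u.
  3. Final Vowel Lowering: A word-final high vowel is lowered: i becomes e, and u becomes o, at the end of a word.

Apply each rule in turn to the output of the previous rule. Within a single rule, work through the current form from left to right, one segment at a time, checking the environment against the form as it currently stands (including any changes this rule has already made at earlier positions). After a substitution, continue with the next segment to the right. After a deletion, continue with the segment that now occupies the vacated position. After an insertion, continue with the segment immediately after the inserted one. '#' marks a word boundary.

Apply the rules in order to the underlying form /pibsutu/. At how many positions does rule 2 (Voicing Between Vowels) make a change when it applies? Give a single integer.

1

1 Progressive Voicing Assimilation: [pibsutu] → [pibzutu]
2 Voicing Between Vowels: [pibzutu] → [pibzudu]
3 Final Vowel Lowering: [pibzudu] → [pibzudo]
Rule 2 changed 1 position(s).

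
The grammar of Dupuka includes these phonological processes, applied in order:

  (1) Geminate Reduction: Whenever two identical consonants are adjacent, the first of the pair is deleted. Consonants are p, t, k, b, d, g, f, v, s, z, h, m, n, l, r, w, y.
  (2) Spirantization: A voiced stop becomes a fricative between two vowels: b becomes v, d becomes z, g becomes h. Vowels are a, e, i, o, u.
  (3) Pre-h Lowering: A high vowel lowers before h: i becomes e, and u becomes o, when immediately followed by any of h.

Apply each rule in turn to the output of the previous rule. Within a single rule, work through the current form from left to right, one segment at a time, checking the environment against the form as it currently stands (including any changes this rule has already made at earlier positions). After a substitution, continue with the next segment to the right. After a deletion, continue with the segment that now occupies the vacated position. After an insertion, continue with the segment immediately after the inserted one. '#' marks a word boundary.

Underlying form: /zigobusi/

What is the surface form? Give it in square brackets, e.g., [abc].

(1) Geminate Reduction: no change — [zigobusi]
(2) Spirantization: [zigobusi] → [zihovusi]
(3) Pre-h Lowering: [zihovusi] → [zehovusi]

[zehovusi]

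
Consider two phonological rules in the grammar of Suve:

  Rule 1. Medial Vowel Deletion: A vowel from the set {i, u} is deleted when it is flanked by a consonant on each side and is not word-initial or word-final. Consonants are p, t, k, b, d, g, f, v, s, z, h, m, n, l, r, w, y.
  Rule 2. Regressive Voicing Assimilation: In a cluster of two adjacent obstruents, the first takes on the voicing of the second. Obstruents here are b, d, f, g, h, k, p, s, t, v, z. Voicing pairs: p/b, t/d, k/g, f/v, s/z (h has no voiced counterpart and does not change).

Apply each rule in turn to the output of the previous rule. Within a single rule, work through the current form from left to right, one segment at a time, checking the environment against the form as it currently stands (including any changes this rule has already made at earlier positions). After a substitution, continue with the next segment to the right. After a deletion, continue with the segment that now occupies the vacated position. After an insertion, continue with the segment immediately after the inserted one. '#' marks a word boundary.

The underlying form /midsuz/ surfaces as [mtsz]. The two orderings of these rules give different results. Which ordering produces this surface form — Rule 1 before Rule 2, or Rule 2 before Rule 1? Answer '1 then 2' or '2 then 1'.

2 then 1

Order 1 then 2:
  1 Medial Vowel Deletion: [midsuz] → [mdsz]
  2 Regressive Voicing Assimilation: [mdsz] → [mtzz]
  result: [mtzz]
Order 2 then 1:
  2 Regressive Voicing Assimilation: [midsuz] → [mitsuz]
  1 Medial Vowel Deletion: [mitsuz] → [mtsz]
  result: [mtsz]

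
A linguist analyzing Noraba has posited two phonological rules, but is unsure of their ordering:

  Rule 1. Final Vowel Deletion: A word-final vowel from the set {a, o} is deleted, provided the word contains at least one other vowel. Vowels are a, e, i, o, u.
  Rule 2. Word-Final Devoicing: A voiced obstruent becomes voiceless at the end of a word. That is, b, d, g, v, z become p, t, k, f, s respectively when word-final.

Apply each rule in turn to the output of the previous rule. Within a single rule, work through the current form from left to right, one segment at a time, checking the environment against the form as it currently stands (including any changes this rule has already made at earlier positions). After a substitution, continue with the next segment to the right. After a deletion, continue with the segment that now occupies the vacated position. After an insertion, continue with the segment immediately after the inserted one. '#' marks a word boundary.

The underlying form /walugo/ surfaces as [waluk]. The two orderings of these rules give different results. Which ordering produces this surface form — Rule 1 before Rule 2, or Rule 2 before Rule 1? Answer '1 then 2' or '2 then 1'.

Order 1 then 2:
  1 Final Vowel Deletion: [walugo] → [walug]
  2 Word-Final Devoicing: [walug] → [waluk]
  result: [waluk]
Order 2 then 1:
  2 Word-Final Devoicing: no change — [walugo]
  1 Final Vowel Deletion: [walugo] → [walug]
  result: [walug]

1 then 2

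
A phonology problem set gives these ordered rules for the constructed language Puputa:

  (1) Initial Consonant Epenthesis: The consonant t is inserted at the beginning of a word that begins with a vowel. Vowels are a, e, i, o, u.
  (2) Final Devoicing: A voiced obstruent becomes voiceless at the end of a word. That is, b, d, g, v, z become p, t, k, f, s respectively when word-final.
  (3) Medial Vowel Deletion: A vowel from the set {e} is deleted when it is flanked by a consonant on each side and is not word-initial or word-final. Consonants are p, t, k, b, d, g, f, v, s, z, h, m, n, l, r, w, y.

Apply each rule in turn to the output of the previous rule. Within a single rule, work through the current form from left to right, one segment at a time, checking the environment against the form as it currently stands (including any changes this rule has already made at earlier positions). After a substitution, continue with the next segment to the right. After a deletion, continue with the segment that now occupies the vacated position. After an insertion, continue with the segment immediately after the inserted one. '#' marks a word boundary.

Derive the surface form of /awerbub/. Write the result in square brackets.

[tawrbup]

(1) Initial Consonant Epenthesis: [awerbub] → [tawerbub]
(2) Final Devoicing: [tawerbub] → [tawerbup]
(3) Medial Vowel Deletion: [tawerbup] → [tawrbup]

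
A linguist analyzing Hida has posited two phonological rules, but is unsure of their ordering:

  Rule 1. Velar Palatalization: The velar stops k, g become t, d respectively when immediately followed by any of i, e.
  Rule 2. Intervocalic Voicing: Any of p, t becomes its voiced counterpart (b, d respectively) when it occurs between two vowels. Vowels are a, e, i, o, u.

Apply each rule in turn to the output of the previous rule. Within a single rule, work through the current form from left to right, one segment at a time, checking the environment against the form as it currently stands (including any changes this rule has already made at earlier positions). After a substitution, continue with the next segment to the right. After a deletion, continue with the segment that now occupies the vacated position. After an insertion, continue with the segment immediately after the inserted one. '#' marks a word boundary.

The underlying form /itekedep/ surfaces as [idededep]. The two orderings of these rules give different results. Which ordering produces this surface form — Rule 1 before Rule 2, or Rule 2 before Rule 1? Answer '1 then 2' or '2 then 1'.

Order 1 then 2:
  1 Velar Palatalization: [itekedep] → [itetedep]
  2 Intervocalic Voicing: [itetedep] → [idededep]
  result: [idededep]
Order 2 then 1:
  2 Intervocalic Voicing: [itekedep] → [idekedep]
  1 Velar Palatalization: [idekedep] → [idetedep]
  result: [idetedep]

1 then 2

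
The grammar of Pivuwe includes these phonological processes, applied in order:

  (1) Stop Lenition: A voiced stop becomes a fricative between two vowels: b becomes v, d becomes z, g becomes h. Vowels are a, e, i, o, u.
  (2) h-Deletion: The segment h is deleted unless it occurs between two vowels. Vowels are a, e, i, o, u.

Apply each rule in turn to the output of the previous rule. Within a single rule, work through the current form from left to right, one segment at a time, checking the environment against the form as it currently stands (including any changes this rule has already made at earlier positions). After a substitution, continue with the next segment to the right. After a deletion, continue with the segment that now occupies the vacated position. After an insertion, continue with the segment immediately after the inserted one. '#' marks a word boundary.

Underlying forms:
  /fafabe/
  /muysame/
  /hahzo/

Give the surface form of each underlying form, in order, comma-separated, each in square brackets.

/fafabe/:
  (1) Stop Lenition: [fafabe] → [fafave]
  (2) h-Deletion: no change — [fafave]
/muysame/:
  (1) Stop Lenition: no change — [muysame]
  (2) h-Deletion: no change — [muysame]
/hahzo/:
  (1) Stop Lenition: no change — [hahzo]
  (2) h-Deletion: [hahzo] → [azo]

[fafave], [muysame], [azo]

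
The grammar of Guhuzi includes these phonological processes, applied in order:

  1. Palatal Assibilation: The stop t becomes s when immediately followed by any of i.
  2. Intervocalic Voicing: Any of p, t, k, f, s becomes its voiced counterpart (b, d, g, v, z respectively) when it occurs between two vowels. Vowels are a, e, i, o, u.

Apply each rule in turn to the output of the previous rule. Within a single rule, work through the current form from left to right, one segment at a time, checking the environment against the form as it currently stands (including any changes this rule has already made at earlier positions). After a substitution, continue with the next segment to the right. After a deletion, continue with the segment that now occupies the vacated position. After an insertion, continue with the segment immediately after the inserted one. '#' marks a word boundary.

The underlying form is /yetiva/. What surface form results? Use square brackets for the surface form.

1 Palatal Assibilation: [yetiva] → [yesiva]
2 Intervocalic Voicing: [yesiva] → [yeziva]

[yeziva]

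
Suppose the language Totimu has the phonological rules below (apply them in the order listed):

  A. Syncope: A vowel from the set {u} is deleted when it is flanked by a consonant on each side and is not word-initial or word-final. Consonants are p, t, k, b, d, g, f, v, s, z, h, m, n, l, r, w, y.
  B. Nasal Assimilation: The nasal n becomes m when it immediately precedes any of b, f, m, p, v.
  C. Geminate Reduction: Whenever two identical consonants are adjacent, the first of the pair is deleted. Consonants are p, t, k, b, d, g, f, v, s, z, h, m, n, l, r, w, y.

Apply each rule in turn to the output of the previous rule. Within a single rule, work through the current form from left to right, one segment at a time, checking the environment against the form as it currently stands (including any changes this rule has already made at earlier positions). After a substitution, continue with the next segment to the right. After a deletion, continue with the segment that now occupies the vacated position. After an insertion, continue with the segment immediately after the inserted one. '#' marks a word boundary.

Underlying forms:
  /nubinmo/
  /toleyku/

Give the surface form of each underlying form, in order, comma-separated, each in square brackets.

/nubinmo/:
  A Syncope: [nubinmo] → [nbinmo]
  B Nasal Assimilation: [nbinmo] → [mbimmo]
  C Geminate Reduction: [mbimmo] → [mbimo]
/toleyku/:
  A Syncope: no change — [toleyku]
  B Nasal Assimilation: no change — [toleyku]
  C Geminate Reduction: no change — [toleyku]

[mbimo], [toleyku]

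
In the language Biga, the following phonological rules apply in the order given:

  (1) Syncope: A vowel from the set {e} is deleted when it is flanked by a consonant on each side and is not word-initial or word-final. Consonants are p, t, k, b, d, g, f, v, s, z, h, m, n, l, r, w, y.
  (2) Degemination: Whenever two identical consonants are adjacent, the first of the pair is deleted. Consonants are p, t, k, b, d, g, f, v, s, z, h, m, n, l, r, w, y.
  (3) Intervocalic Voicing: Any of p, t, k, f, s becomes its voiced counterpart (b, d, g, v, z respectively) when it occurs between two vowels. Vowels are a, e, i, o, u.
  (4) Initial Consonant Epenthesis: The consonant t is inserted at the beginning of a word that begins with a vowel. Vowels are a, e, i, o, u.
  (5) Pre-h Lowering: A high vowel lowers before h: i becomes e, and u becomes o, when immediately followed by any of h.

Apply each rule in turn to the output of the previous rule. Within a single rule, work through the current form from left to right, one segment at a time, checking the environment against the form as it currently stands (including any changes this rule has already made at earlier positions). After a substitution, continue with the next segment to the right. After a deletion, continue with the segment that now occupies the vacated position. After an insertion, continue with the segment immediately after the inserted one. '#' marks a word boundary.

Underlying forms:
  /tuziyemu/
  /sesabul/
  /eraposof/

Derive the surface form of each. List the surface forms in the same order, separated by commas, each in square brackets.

/tuziyemu/:
  (1) Syncope: [tuziyemu] → [tuziymu]
  (2) Degemination: no change — [tuziymu]
  (3) Intervocalic Voicing: no change — [tuziymu]
  (4) Initial Consonant Epenthesis: no change — [tuziymu]
  (5) Pre-h Lowering: no change — [tuziymu]
/sesabul/:
  (1) Syncope: [sesabul] → [ssabul]
  (2) Degemination: [ssabul] → [sabul]
  (3) Intervocalic Voicing: no change — [sabul]
  (4) Initial Consonant Epenthesis: no change — [sabul]
  (5) Pre-h Lowering: no change — [sabul]
/eraposof/:
  (1) Syncope: no change — [eraposof]
  (2) Degemination: no change — [eraposof]
  (3) Intervocalic Voicing: [eraposof] → [erabozof]
  (4) Initial Consonant Epenthesis: [erabozof] → [terabozof]
  (5) Pre-h Lowering: no change — [terabozof]

[tuziymu], [sabul], [terabozof]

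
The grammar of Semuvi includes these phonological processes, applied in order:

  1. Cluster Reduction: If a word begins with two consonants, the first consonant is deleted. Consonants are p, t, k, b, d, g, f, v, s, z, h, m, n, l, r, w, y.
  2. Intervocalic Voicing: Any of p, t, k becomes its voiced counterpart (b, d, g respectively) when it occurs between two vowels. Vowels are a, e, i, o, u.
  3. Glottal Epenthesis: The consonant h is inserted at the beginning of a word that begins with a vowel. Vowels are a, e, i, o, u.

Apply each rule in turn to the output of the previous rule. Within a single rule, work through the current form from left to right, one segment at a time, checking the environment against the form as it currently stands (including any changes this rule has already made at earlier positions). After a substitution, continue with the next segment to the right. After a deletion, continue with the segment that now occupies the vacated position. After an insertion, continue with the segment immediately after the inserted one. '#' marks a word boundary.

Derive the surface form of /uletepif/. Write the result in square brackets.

[huledebif]

1 Cluster Reduction: no change — [uletepif]
2 Intervocalic Voicing: [uletepif] → [uledebif]
3 Glottal Epenthesis: [uledebif] → [huledebif]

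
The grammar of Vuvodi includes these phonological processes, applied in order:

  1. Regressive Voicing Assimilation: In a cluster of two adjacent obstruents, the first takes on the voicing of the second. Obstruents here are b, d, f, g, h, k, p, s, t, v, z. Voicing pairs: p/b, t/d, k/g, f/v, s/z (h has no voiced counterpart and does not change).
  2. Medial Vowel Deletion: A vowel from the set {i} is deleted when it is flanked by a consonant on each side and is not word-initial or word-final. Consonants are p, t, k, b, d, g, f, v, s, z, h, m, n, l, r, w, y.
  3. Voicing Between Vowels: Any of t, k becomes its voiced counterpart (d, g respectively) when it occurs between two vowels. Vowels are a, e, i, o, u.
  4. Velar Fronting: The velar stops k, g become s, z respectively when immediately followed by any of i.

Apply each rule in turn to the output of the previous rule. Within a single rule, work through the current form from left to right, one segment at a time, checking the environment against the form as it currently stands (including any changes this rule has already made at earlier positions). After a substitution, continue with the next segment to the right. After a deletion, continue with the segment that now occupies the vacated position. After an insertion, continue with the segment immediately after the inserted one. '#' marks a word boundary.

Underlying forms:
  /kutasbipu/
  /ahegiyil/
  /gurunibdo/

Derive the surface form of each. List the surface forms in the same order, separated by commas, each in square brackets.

[kudazbpu], [ahegyl], [gurunbdo]

/kutasbipu/:
  1 Regressive Voicing Assimilation: [kutasbipu] → [kutazbipu]
  2 Medial Vowel Deletion: [kutazbipu] → [kutazbpu]
  3 Voicing Between Vowels: [kutazbpu] → [kudazbpu]
  4 Velar Fronting: no change — [kudazbpu]
/ahegiyil/:
  1 Regressive Voicing Assimilation: no change — [ahegiyil]
  2 Medial Vowel Deletion: [ahegiyil] → [ahegyl]
  3 Voicing Between Vowels: no change — [ahegyl]
  4 Velar Fronting: no change — [ahegyl]
/gurunibdo/:
  1 Regressive Voicing Assimilation: no change — [gurunibdo]
  2 Medial Vowel Deletion: [gurunibdo] → [gurunbdo]
  3 Voicing Between Vowels: no change — [gurunbdo]
  4 Velar Fronting: no change — [gurunbdo]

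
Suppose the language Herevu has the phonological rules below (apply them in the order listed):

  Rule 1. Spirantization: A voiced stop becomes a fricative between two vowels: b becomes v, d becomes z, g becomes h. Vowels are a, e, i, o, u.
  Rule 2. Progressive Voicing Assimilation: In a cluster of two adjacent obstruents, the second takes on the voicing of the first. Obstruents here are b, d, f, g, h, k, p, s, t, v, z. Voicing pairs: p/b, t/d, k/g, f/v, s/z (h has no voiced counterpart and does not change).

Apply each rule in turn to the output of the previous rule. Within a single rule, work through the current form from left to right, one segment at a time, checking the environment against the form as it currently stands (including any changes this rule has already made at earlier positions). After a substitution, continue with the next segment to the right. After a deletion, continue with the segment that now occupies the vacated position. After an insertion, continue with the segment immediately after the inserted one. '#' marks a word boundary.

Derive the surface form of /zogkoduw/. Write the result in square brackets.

[zoggozuw]

Rule 1 Spirantization: [zogkoduw] → [zogkozuw]
Rule 2 Progressive Voicing Assimilation: [zogkozuw] → [zoggozuw]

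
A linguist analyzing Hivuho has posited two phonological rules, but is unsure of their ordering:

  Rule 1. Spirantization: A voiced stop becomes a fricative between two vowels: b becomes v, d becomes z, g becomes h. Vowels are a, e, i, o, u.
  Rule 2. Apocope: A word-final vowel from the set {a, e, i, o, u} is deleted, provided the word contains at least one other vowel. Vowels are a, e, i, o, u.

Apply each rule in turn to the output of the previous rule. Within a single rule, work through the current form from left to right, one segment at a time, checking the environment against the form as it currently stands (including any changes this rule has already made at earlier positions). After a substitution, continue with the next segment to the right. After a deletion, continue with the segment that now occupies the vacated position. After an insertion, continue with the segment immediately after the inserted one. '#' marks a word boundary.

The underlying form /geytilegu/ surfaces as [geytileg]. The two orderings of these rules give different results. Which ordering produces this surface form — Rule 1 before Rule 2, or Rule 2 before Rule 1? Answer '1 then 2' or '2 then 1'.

Order 1 then 2:
  1 Spirantization: [geytilegu] → [geytilehu]
  2 Apocope: [geytilehu] → [geytileh]
  result: [geytileh]
Order 2 then 1:
  2 Apocope: [geytilegu] → [geytileg]
  1 Spirantization: no change — [geytileg]
  result: [geytileg]

2 then 1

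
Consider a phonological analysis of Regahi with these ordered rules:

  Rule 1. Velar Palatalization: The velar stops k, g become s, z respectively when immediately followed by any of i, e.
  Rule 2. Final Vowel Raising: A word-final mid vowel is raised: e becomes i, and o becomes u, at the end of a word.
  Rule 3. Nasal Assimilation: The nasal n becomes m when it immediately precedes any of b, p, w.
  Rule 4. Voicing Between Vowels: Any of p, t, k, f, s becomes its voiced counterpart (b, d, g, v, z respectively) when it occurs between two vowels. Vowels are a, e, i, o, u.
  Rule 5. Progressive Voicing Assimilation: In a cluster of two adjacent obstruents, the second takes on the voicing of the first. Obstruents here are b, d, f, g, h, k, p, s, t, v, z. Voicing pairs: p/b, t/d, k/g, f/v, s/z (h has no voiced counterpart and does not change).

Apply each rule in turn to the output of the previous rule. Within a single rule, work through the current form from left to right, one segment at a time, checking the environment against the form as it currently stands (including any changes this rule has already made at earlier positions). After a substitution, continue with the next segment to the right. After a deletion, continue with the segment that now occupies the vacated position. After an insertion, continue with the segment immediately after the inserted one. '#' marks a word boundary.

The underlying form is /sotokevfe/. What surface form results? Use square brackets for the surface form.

Rule 1 Velar Palatalization: [sotokevfe] → [sotosevfe]
Rule 2 Final Vowel Raising: [sotosevfe] → [sotosevfi]
Rule 3 Nasal Assimilation: no change — [sotosevfi]
Rule 4 Voicing Between Vowels: [sotosevfi] → [sodozevfi]
Rule 5 Progressive Voicing Assimilation: [sodozevfi] → [sodozevvi]

[sodozevvi]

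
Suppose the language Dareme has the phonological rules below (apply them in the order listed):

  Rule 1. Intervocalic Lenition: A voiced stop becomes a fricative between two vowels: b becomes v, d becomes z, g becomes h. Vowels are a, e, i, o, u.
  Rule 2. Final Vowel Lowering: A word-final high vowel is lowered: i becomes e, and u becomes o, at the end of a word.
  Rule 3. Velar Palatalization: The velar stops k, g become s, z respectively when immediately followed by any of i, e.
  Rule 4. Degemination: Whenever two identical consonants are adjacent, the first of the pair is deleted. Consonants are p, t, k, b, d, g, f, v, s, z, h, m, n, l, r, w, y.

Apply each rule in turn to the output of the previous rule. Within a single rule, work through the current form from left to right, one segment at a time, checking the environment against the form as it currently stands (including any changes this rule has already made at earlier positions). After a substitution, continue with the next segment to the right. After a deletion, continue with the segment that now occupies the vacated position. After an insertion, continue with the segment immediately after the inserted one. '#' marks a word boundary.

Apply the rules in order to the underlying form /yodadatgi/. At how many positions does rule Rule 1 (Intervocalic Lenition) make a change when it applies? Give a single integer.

Rule 1 Intervocalic Lenition: [yodadatgi] → [yozazatgi]
Rule 2 Final Vowel Lowering: [yozazatgi] → [yozazatge]
Rule 3 Velar Palatalization: [yozazatge] → [yozazatze]
Rule 4 Degemination: no change — [yozazatze]
Rule Rule 1 changed 2 position(s).

2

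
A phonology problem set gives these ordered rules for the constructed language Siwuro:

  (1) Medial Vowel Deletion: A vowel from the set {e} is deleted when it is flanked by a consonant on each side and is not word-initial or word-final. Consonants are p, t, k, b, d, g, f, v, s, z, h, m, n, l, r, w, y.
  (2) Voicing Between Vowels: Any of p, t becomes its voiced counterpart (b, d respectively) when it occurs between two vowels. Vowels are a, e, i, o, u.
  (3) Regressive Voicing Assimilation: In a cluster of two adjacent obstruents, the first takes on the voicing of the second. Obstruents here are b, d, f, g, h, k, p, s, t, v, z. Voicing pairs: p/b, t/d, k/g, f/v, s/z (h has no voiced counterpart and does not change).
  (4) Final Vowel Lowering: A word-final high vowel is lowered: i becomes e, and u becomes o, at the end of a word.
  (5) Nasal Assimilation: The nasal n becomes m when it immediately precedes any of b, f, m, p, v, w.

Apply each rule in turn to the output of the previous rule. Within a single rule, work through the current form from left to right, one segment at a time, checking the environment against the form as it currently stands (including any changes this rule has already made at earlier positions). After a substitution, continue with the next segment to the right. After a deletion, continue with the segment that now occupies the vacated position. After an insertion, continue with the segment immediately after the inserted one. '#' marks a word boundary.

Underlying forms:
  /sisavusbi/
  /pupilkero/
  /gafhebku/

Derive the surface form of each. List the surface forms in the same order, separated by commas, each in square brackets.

/sisavusbi/:
  (1) Medial Vowel Deletion: no change — [sisavusbi]
  (2) Voicing Between Vowels: no change — [sisavusbi]
  (3) Regressive Voicing Assimilation: [sisavusbi] → [sisavuzbi]
  (4) Final Vowel Lowering: [sisavuzbi] → [sisavuzbe]
  (5) Nasal Assimilation: no change — [sisavuzbe]
/pupilkero/:
  (1) Medial Vowel Deletion: [pupilkero] → [pupilkro]
  (2) Voicing Between Vowels: [pupilkro] → [pubilkro]
  (3) Regressive Voicing Assimilation: no change — [pubilkro]
  (4) Final Vowel Lowering: no change — [pubilkro]
  (5) Nasal Assimilation: no change — [pubilkro]
/gafhebku/:
  (1) Medial Vowel Deletion: [gafhebku] → [gafhbku]
  (2) Voicing Between Vowels: no change — [gafhbku]
  (3) Regressive Voicing Assimilation: [gafhbku] → [gafhpku]
  (4) Final Vowel Lowering: [gafhpku] → [gafhpko]
  (5) Nasal Assimilation: no change — [gafhpko]

[sisavuzbe], [pubilkro], [gafhpko]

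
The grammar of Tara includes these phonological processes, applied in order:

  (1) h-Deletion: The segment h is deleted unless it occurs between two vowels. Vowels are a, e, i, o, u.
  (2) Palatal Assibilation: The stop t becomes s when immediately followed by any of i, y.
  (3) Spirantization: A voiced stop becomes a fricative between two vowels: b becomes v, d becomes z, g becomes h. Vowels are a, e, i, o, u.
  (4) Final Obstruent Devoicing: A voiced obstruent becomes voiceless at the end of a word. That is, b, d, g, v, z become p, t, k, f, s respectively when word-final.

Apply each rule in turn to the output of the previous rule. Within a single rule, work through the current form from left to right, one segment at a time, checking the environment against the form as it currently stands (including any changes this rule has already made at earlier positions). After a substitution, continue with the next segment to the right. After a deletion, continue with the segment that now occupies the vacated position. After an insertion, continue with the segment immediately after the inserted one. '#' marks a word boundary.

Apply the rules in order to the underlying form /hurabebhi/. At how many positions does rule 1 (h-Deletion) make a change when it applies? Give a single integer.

(1) h-Deletion: [hurabebhi] → [urabebi]
(2) Palatal Assibilation: no change — [urabebi]
(3) Spirantization: [urabebi] → [uravevi]
(4) Final Obstruent Devoicing: no change — [uravevi]
Rule 1 changed 2 position(s).

2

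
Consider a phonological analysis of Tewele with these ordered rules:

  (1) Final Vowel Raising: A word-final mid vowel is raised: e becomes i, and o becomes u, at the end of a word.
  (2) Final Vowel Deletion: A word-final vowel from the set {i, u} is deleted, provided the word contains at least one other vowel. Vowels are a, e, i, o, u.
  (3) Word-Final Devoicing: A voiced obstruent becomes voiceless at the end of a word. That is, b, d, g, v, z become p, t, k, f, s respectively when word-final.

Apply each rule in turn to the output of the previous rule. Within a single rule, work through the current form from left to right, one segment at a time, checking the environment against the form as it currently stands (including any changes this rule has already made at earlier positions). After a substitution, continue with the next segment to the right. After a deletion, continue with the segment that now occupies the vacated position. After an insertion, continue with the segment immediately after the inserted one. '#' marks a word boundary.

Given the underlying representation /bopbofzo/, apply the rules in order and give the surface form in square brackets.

(1) Final Vowel Raising: [bopbofzo] → [bopbofzu]
(2) Final Vowel Deletion: [bopbofzu] → [bopbofz]
(3) Word-Final Devoicing: [bopbofz] → [bopbofs]

[bopbofs]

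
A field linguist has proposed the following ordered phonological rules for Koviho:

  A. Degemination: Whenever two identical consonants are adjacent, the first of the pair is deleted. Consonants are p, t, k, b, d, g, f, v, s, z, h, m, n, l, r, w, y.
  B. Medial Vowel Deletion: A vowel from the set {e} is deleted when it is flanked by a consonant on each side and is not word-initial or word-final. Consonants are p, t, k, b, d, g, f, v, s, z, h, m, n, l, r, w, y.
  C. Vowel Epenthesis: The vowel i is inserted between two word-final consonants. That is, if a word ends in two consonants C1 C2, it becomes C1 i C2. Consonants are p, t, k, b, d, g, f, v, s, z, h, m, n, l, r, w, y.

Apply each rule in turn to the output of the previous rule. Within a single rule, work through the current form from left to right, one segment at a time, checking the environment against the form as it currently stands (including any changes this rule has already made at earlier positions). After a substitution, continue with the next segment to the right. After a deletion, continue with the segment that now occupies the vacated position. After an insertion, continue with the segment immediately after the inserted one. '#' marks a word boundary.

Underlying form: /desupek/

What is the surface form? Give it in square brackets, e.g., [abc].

A Degemination: no change — [desupek]
B Medial Vowel Deletion: [desupek] → [dsupk]
C Vowel Epenthesis: [dsupk] → [dsupik]

[dsupik]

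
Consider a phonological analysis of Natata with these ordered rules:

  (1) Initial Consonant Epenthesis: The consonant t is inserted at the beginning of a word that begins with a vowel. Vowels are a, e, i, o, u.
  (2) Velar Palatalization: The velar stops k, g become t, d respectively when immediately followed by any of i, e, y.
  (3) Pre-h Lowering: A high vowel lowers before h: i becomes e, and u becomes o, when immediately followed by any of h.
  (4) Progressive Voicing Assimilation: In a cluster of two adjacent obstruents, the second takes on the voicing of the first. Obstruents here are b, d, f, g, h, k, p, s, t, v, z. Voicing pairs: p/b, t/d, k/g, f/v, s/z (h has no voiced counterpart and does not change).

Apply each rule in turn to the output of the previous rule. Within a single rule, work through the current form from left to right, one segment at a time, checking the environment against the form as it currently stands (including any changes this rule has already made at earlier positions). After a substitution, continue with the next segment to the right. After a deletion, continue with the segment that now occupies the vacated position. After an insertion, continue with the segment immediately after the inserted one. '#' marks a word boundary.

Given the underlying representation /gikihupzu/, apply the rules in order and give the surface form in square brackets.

[ditehupsu]

(1) Initial Consonant Epenthesis: no change — [gikihupzu]
(2) Velar Palatalization: [gikihupzu] → [ditihupzu]
(3) Pre-h Lowering: [ditihupzu] → [ditehupzu]
(4) Progressive Voicing Assimilation: [ditehupzu] → [ditehupsu]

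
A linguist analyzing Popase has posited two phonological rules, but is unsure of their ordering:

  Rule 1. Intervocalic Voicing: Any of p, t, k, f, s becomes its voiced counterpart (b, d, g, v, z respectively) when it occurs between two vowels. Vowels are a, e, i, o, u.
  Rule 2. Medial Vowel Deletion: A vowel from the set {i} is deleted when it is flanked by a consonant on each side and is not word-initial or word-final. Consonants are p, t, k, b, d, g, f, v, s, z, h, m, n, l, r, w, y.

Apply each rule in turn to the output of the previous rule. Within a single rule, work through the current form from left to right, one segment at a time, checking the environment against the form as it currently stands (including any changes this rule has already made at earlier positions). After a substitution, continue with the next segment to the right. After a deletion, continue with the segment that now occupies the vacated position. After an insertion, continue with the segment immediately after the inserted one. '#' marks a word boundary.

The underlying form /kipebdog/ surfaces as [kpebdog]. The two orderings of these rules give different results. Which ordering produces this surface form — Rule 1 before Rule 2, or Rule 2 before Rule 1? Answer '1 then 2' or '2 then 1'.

2 then 1

Order 1 then 2:
  1 Intervocalic Voicing: [kipebdog] → [kibebdog]
  2 Medial Vowel Deletion: [kibebdog] → [kbebdog]
  result: [kbebdog]
Order 2 then 1:
  2 Medial Vowel Deletion: [kipebdog] → [kpebdog]
  1 Intervocalic Voicing: no change — [kpebdog]
  result: [kpebdog]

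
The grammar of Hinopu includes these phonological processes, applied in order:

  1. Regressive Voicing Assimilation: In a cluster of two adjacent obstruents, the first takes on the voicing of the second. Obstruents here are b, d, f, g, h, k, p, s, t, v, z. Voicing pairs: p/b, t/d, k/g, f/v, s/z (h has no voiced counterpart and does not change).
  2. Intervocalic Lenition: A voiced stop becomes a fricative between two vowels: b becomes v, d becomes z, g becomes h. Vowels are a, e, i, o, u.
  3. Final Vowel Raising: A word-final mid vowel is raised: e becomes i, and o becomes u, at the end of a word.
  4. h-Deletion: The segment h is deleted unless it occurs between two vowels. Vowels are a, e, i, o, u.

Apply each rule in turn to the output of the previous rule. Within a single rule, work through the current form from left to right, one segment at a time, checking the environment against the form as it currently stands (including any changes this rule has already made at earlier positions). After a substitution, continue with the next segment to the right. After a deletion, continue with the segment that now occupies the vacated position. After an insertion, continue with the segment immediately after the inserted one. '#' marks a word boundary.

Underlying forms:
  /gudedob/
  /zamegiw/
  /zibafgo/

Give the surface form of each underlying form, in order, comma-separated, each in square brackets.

[guzezob], [zamehiw], [zivavgu]

/gudedob/:
  1 Regressive Voicing Assimilation: no change — [gudedob]
  2 Intervocalic Lenition: [gudedob] → [guzezob]
  3 Final Vowel Raising: no change — [guzezob]
  4 h-Deletion: no change — [guzezob]
/zamegiw/:
  1 Regressive Voicing Assimilation: no change — [zamegiw]
  2 Intervocalic Lenition: [zamegiw] → [zamehiw]
  3 Final Vowel Raising: no change — [zamehiw]
  4 h-Deletion: no change — [zamehiw]
/zibafgo/:
  1 Regressive Voicing Assimilation: [zibafgo] → [zibavgo]
  2 Intervocalic Lenition: [zibavgo] → [zivavgo]
  3 Final Vowel Raising: [zivavgo] → [zivavgu]
  4 h-Deletion: no change — [zivavgu]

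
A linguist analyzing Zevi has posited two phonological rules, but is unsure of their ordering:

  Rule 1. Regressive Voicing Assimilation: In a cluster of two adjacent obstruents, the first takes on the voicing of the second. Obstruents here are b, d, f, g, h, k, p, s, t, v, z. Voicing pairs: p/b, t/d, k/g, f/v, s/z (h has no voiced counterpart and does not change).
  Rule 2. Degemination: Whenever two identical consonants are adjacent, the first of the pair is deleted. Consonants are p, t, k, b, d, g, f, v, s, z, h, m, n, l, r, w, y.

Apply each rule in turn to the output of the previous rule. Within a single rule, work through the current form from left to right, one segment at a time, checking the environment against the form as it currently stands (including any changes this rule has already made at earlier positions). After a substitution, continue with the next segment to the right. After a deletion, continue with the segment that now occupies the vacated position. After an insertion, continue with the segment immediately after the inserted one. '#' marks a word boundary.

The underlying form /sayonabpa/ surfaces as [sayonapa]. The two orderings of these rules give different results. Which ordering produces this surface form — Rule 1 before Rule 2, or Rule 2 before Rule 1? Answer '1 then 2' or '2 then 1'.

1 then 2

Order 1 then 2:
  1 Regressive Voicing Assimilation: [sayonabpa] → [sayonappa]
  2 Degemination: [sayonappa] → [sayonapa]
  result: [sayonapa]
Order 2 then 1:
  2 Degemination: no change — [sayonabpa]
  1 Regressive Voicing Assimilation: [sayonabpa] → [sayonappa]
  result: [sayonappa]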